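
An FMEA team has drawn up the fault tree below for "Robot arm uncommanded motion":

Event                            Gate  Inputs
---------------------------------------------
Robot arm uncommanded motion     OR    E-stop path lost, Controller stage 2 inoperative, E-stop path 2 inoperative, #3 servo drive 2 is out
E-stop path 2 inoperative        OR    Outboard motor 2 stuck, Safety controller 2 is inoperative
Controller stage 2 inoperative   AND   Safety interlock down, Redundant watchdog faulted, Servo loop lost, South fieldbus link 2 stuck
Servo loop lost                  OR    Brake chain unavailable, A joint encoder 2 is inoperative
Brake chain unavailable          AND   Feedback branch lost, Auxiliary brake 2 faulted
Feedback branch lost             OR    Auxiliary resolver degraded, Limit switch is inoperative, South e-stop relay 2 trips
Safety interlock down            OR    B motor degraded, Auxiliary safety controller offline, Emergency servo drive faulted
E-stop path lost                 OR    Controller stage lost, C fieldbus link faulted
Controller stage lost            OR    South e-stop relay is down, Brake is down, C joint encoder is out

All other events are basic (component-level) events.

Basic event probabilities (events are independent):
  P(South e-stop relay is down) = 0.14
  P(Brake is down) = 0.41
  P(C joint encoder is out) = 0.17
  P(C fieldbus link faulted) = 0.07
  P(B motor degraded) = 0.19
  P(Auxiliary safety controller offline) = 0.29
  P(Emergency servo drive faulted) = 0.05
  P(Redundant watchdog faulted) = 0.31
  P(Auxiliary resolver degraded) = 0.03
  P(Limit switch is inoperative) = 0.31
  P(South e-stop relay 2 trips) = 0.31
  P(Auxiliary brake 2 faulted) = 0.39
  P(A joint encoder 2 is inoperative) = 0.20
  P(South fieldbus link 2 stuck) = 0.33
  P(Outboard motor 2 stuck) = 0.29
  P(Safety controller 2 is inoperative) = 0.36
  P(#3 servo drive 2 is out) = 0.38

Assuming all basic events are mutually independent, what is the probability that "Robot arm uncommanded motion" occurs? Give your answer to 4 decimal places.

P(Controller stage lost) [OR] = 1 − (1−0.14) × (1−0.41) × (1−0.17) = 0.578858
P(E-stop path lost) [OR] = 1 − (1−0.578858) × (1−0.07) = 0.608338
P(Safety interlock down) [OR] = 1 − (1−0.19) × (1−0.29) × (1−0.05) = 0.453655
P(Feedback branch lost) [OR] = 1 − (1−0.03) × (1−0.31) × (1−0.31) = 0.538183
P(Brake chain unavailable) [AND] = 0.538183 × 0.39 = 0.209891
P(Servo loop lost) [OR] = 1 − (1−0.209891) × (1−0.20) = 0.367913
P(Controller stage 2 inoperative) [AND] = 0.453655 × 0.31 × 0.367913 × 0.33 = 0.017074
P(E-stop path 2 inoperative) [OR] = 1 − (1−0.29) × (1−0.36) = 0.545600
P(Robot arm uncommanded motion) [OR] = 1 − (1−0.608338) × (1−0.017074) × (1−0.545600) × (1−0.38) = 0.891542
Rounded to 4 decimal places: P(Robot arm uncommanded motion) ≈ 0.8915.

0.8915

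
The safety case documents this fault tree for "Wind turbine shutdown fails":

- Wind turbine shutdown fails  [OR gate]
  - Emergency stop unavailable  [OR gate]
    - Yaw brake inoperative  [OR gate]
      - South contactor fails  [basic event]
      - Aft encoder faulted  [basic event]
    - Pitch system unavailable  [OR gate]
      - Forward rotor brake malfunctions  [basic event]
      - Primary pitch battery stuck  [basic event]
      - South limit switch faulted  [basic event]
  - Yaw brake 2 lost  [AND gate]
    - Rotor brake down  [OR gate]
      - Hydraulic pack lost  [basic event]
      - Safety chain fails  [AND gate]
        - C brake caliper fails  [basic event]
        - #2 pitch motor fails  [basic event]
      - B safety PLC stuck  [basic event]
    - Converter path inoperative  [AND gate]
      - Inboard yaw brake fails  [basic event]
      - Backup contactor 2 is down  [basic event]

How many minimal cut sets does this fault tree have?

8

Yaw brake inoperative [OR]: union of children's cut sets → 2 cut set(s).
Pitch system unavailable [OR]: union of children's cut sets → 3 cut set(s).
Emergency stop unavailable [OR]: union of children's cut sets → 5 cut set(s).
Safety chain fails [AND]: one cut set from each child combined → 1 × 1 = 1 cut set(s).
Rotor brake down [OR]: union of children's cut sets → 3 cut set(s).
Converter path inoperative [AND]: one cut set from each child combined → 1 × 1 = 1 cut set(s).
Yaw brake 2 lost [AND]: one cut set from each child combined → 3 × 1 = 3 cut set(s).
Wind turbine shutdown fails [OR]: union of children's cut sets → 8 cut set(s).
Minimal cut sets: {South contactor fails}; {Aft encoder faulted}; {Forward rotor brake malfunctions}; {Primary pitch battery stuck}; {South limit switch faulted}; {Backup contactor 2 is down, Hydraulic pack lost, Inboard yaw brake fails}; {#2 pitch motor fails, Backup contactor 2 is down, C brake caliper fails, Inboard yaw brake fails}; {B safety PLC stuck, Backup contactor 2 is down, Inboard yaw brake fails}.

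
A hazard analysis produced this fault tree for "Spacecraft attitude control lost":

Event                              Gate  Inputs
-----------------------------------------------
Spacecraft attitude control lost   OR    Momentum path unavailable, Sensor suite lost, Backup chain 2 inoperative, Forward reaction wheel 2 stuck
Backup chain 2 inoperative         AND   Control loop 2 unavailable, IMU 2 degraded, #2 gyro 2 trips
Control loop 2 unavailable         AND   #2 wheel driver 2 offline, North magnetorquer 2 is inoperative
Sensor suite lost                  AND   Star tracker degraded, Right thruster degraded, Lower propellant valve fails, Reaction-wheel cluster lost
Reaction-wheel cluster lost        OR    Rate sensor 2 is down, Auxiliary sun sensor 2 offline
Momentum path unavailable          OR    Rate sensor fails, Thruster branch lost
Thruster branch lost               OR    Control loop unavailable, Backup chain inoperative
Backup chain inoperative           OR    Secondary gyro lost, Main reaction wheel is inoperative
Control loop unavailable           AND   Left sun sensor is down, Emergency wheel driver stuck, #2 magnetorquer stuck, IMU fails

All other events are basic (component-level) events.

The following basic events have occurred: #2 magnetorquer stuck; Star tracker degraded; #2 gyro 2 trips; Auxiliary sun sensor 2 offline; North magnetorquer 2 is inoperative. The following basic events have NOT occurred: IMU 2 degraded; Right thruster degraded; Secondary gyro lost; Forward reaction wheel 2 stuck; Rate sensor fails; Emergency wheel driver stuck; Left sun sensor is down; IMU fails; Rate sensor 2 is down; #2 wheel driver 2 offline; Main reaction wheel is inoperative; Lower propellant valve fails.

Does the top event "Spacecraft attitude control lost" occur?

Control loop unavailable [AND]: Left sun sensor is down=not, Emergency wheel driver stuck=not, #2 magnetorquer stuck=occurs, IMU fails=not → not all inputs occur → does not occur.
Backup chain inoperative [OR]: Secondary gyro lost=not, Main reaction wheel is inoperative=not → no input occurs → does not occur.
Thruster branch lost [OR]: Control loop unavailable=not, Backup chain inoperative=not → no input occurs → does not occur.
Momentum path unavailable [OR]: Rate sensor fails=not, Thruster branch lost=not → no input occurs → does not occur.
Reaction-wheel cluster lost [OR]: Rate sensor 2 is down=not, Auxiliary sun sensor 2 offline=occurs → at least one input occurs → occurs.
Sensor suite lost [AND]: Star tracker degraded=occurs, Right thruster degraded=not, Lower propellant valve fails=not, Reaction-wheel cluster lost=occurs → not all inputs occur → does not occur.
Control loop 2 unavailable [AND]: #2 wheel driver 2 offline=not, North magnetorquer 2 is inoperative=occurs → not all inputs occur → does not occur.
Backup chain 2 inoperative [AND]: Control loop 2 unavailable=not, IMU 2 degraded=not, #2 gyro 2 trips=occurs → not all inputs occur → does not occur.
Spacecraft attitude control lost [OR]: Momentum path unavailable=not, Sensor suite lost=not, Backup chain 2 inoperative=not, Forward reaction wheel 2 stuck=not → no input occurs → does not occur.

No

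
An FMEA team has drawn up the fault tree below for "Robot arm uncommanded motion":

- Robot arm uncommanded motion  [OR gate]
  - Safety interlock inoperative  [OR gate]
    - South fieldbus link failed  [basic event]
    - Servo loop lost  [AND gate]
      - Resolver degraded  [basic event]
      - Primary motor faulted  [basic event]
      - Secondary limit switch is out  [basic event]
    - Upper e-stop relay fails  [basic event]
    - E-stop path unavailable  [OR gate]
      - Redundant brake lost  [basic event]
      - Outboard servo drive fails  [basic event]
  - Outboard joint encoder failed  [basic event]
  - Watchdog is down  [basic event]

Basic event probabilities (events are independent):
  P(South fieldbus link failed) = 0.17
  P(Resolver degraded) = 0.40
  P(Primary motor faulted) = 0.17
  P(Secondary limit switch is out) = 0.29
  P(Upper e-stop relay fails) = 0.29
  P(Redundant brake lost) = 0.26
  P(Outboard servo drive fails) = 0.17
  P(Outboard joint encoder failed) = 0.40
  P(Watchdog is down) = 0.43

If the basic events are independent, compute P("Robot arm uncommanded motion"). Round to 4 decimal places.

0.8787

P(Servo loop lost) [AND] = 0.40 × 0.17 × 0.29 = 0.019720
P(E-stop path unavailable) [OR] = 1 − (1−0.26) × (1−0.17) = 0.385800
P(Safety interlock inoperative) [OR] = 1 − (1−0.17) × (1−0.019720) × (1−0.29) × (1−0.385800) = 0.645190
P(Robot arm uncommanded motion) [OR] = 1 − (1−0.645190) × (1−0.40) × (1−0.43) = 0.878655
Rounded to 4 decimal places: P(Robot arm uncommanded motion) ≈ 0.8787.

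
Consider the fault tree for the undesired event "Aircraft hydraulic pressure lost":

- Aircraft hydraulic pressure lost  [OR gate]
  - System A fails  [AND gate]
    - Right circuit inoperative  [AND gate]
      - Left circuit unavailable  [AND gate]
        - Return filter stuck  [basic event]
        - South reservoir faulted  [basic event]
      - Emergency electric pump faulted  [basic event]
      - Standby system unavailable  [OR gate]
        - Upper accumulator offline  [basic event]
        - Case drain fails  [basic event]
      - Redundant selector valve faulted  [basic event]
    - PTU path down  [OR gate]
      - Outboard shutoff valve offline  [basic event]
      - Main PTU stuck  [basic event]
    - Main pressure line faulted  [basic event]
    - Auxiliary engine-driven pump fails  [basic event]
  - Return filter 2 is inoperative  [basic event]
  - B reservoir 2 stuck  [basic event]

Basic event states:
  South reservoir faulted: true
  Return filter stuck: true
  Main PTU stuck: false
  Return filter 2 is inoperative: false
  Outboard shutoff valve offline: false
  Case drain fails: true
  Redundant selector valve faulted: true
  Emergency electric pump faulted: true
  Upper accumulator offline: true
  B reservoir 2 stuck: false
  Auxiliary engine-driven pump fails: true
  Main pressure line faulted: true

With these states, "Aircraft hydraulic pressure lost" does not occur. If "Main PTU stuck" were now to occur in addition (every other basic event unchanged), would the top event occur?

Yes

Counterfactual: set "Main PTU stuck" to occurred.
Left circuit unavailable [AND]: Return filter stuck=occurs, South reservoir faulted=occurs → all inputs occur → occurs.
Standby system unavailable [OR]: Upper accumulator offline=occurs, Case drain fails=occurs → at least one input occurs → occurs.
Right circuit inoperative [AND]: Left circuit unavailable=occurs, Emergency electric pump faulted=occurs, Standby system unavailable=occurs, Redundant selector valve faulted=occurs → all inputs occur → occurs.
PTU path down [OR]: Outboard shutoff valve offline=not, Main PTU stuck=occurs → at least one input occurs → occurs.
System A fails [AND]: Right circuit inoperative=occurs, PTU path down=occurs, Main pressure line faulted=occurs, Auxiliary engine-driven pump fails=occurs → all inputs occur → occurs.
Aircraft hydraulic pressure lost [OR]: System A fails=occurs, Return filter 2 is inoperative=not, B reservoir 2 stuck=not → at least one input occurs → occurs.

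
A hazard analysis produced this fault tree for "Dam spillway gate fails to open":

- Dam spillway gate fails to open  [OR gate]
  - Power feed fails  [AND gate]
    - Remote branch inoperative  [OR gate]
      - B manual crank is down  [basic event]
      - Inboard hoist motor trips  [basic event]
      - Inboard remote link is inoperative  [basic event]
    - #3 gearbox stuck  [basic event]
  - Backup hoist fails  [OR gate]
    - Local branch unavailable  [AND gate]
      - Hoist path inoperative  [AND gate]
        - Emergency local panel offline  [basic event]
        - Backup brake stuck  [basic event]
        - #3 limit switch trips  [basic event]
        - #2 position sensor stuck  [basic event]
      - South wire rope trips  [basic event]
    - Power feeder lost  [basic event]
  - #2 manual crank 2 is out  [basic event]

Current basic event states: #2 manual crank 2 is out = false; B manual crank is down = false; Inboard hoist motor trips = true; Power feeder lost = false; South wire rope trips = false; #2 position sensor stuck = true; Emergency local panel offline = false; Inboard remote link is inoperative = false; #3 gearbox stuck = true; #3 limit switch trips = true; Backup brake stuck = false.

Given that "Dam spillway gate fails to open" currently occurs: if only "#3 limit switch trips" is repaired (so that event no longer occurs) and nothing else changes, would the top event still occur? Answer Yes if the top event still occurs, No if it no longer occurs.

Yes

Counterfactual: set "#3 limit switch trips" to not occurred.
Remote branch inoperative [OR]: B manual crank is down=not, Inboard hoist motor trips=occurs, Inboard remote link is inoperative=not → at least one input occurs → occurs.
Power feed fails [AND]: Remote branch inoperative=occurs, #3 gearbox stuck=occurs → all inputs occur → occurs.
Hoist path inoperative [AND]: Emergency local panel offline=not, Backup brake stuck=not, #3 limit switch trips=not, #2 position sensor stuck=occurs → not all inputs occur → does not occur.
Local branch unavailable [AND]: Hoist path inoperative=not, South wire rope trips=not → not all inputs occur → does not occur.
Backup hoist fails [OR]: Local branch unavailable=not, Power feeder lost=not → no input occurs → does not occur.
Dam spillway gate fails to open [OR]: Power feed fails=occurs, Backup hoist fails=not, #2 manual crank 2 is out=not → at least one input occurs → occurs.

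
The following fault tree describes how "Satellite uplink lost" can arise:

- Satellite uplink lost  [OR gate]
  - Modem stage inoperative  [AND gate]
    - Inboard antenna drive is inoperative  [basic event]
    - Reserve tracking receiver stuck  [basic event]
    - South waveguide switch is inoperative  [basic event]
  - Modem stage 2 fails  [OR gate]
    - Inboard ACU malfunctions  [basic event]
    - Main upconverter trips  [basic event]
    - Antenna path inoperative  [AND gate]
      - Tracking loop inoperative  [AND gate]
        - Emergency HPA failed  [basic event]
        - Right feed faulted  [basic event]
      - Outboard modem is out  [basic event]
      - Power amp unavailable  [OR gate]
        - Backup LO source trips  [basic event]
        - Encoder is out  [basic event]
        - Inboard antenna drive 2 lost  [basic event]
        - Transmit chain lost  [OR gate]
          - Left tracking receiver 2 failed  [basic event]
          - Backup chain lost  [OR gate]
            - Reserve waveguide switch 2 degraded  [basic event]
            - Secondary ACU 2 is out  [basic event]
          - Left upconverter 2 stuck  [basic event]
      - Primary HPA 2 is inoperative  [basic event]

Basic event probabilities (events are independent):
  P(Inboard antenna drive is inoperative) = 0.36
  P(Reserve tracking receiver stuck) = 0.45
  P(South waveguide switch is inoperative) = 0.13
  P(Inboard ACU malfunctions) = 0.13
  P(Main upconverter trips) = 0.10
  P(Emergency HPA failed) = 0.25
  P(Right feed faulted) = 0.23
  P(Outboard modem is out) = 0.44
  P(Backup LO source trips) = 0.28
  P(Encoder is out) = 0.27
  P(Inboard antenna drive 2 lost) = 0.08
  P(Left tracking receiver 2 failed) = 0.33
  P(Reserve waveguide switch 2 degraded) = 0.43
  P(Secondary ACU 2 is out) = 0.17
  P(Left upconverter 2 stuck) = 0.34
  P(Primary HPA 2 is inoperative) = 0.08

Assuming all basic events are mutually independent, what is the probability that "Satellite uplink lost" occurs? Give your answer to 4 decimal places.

0.2349

P(Modem stage inoperative) [AND] = 0.36 × 0.45 × 0.13 = 0.021060
P(Tracking loop inoperative) [AND] = 0.25 × 0.23 = 0.057500
P(Backup chain lost) [OR] = 1 − (1−0.43) × (1−0.17) = 0.526900
P(Transmit chain lost) [OR] = 1 − (1−0.33) × (1−0.526900) × (1−0.34) = 0.790795
P(Power amp unavailable) [OR] = 1 − (1−0.28) × (1−0.27) × (1−0.08) × (1−0.790795) = 0.898839
P(Antenna path inoperative) [AND] = 0.057500 × 0.44 × 0.898839 × 0.08 = 0.001819
P(Modem stage 2 fails) [OR] = 1 − (1−0.13) × (1−0.10) × (1−0.001819) = 0.218424
P(Satellite uplink lost) [OR] = 1 − (1−0.021060) × (1−0.218424) = 0.234884
Rounded to 4 decimal places: P(Satellite uplink lost) ≈ 0.2349.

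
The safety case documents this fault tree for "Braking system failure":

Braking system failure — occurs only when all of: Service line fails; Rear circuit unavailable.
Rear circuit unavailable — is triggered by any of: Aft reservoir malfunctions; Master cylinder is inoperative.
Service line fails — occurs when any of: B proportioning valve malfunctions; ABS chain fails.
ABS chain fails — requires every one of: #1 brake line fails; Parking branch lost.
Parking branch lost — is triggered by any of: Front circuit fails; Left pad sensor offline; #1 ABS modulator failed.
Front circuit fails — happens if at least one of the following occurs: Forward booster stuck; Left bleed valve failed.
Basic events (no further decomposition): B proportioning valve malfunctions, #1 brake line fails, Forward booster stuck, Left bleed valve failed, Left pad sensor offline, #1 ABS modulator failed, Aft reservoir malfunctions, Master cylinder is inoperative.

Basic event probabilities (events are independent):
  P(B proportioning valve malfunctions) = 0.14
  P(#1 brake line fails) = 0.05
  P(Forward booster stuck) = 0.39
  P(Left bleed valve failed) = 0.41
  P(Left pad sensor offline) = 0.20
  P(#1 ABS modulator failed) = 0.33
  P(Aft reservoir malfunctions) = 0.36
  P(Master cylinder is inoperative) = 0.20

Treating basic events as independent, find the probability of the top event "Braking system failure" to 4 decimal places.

0.0853

P(Front circuit fails) [OR] = 1 − (1−0.39) × (1−0.41) = 0.640100
P(Parking branch lost) [OR] = 1 − (1−0.640100) × (1−0.20) × (1−0.33) = 0.807094
P(ABS chain fails) [AND] = 0.05 × 0.807094 = 0.040355
P(Service line fails) [OR] = 1 − (1−0.14) × (1−0.040355) = 0.174705
P(Rear circuit unavailable) [OR] = 1 − (1−0.36) × (1−0.20) = 0.488000
P(Braking system failure) [AND] = 0.174705 × 0.488000 = 0.085256
Rounded to 4 decimal places: P(Braking system failure) ≈ 0.0853.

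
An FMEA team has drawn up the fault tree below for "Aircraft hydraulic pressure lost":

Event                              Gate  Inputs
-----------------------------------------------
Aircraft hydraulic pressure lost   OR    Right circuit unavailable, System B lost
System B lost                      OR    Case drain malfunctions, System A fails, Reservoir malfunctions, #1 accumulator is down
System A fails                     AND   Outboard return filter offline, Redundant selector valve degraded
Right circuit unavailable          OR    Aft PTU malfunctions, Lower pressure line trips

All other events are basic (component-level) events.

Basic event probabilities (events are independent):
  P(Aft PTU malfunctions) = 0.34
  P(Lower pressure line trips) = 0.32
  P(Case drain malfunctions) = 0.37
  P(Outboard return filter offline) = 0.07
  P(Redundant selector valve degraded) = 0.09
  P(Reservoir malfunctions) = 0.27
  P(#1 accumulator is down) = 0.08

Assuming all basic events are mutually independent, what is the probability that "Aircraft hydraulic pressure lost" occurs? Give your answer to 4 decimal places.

0.8113

P(Right circuit unavailable) [OR] = 1 − (1−0.34) × (1−0.32) = 0.551200
P(System A fails) [AND] = 0.07 × 0.09 = 0.006300
P(System B lost) [OR] = 1 − (1−0.37) × (1−0.006300) × (1−0.27) × (1−0.08) = 0.579558
P(Aircraft hydraulic pressure lost) [OR] = 1 − (1−0.551200) × (1−0.579558) = 0.811306
Rounded to 4 decimal places: P(Aircraft hydraulic pressure lost) ≈ 0.8113.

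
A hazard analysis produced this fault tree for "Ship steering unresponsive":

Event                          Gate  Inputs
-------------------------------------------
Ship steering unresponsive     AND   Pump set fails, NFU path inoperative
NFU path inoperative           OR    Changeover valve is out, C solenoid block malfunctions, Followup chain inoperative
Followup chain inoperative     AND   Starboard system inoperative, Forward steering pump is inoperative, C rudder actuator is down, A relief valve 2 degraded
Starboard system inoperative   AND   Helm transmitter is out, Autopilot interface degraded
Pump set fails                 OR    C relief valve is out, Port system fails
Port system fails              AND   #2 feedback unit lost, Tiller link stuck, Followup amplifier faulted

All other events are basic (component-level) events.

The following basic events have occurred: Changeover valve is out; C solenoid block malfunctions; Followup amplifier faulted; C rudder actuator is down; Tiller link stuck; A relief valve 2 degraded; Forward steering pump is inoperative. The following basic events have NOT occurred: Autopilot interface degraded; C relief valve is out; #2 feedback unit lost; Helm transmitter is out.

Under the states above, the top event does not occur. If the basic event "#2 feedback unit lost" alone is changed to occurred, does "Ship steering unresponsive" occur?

Counterfactual: set "#2 feedback unit lost" to occurred.
Port system fails [AND]: #2 feedback unit lost=occurs, Tiller link stuck=occurs, Followup amplifier faulted=occurs → all inputs occur → occurs.
Pump set fails [OR]: C relief valve is out=not, Port system fails=occurs → at least one input occurs → occurs.
Starboard system inoperative [AND]: Helm transmitter is out=not, Autopilot interface degraded=not → not all inputs occur → does not occur.
Followup chain inoperative [AND]: Starboard system inoperative=not, Forward steering pump is inoperative=occurs, C rudder actuator is down=occurs, A relief valve 2 degraded=occurs → not all inputs occur → does not occur.
NFU path inoperative [OR]: Changeover valve is out=occurs, C solenoid block malfunctions=occurs, Followup chain inoperative=not → at least one input occurs → occurs.
Ship steering unresponsive [AND]: Pump set fails=occurs, NFU path inoperative=occurs → all inputs occur → occurs.

Yes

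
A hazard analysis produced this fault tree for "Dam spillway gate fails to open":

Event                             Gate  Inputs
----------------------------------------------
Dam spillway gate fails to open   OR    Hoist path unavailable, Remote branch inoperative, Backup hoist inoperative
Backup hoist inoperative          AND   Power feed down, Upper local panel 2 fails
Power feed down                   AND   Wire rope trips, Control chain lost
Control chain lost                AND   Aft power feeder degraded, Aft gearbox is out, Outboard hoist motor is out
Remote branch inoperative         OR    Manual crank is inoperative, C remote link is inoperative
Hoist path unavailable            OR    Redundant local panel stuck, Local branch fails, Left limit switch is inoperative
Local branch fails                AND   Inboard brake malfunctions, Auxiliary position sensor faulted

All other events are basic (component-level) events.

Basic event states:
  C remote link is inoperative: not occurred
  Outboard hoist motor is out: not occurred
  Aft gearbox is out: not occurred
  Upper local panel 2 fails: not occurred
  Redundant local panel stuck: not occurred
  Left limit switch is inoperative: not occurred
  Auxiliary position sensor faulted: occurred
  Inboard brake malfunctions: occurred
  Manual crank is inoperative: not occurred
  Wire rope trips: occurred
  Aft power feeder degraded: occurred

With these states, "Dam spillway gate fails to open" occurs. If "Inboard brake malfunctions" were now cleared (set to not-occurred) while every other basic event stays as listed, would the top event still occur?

No

Counterfactual: set "Inboard brake malfunctions" to not occurred.
Local branch fails [AND]: Inboard brake malfunctions=not, Auxiliary position sensor faulted=occurs → not all inputs occur → does not occur.
Hoist path unavailable [OR]: Redundant local panel stuck=not, Local branch fails=not, Left limit switch is inoperative=not → no input occurs → does not occur.
Remote branch inoperative [OR]: Manual crank is inoperative=not, C remote link is inoperative=not → no input occurs → does not occur.
Control chain lost [AND]: Aft power feeder degraded=occurs, Aft gearbox is out=not, Outboard hoist motor is out=not → not all inputs occur → does not occur.
Power feed down [AND]: Wire rope trips=occurs, Control chain lost=not → not all inputs occur → does not occur.
Backup hoist inoperative [AND]: Power feed down=not, Upper local panel 2 fails=not → not all inputs occur → does not occur.
Dam spillway gate fails to open [OR]: Hoist path unavailable=not, Remote branch inoperative=not, Backup hoist inoperative=not → no input occurs → does not occur.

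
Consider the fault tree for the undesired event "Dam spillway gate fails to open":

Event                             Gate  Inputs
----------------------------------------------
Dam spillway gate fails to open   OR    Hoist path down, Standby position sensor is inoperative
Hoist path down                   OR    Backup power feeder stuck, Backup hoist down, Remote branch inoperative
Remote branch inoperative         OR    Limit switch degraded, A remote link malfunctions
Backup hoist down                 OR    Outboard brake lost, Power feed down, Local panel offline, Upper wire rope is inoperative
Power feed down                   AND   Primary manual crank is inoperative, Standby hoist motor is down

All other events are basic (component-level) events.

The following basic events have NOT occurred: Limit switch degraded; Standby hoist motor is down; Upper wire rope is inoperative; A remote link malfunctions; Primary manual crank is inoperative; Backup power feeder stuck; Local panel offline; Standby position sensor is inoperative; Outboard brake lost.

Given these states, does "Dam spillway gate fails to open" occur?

No

Power feed down [AND]: Primary manual crank is inoperative=not, Standby hoist motor is down=not → not all inputs occur → does not occur.
Backup hoist down [OR]: Outboard brake lost=not, Power feed down=not, Local panel offline=not, Upper wire rope is inoperative=not → no input occurs → does not occur.
Remote branch inoperative [OR]: Limit switch degraded=not, A remote link malfunctions=not → no input occurs → does not occur.
Hoist path down [OR]: Backup power feeder stuck=not, Backup hoist down=not, Remote branch inoperative=not → no input occurs → does not occur.
Dam spillway gate fails to open [OR]: Hoist path down=not, Standby position sensor is inoperative=not → no input occurs → does not occur.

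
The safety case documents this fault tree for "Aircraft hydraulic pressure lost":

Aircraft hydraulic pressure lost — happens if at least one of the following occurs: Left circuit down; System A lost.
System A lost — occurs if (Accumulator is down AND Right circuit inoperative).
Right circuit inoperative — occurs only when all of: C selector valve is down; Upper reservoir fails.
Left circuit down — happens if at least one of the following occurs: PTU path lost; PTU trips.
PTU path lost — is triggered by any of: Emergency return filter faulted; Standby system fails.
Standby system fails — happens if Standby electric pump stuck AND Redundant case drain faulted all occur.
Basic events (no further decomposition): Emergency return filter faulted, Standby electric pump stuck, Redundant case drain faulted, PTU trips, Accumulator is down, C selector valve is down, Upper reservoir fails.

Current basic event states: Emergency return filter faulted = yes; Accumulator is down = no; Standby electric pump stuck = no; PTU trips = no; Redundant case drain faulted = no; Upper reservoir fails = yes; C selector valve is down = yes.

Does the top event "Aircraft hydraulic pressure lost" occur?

Yes

Standby system fails [AND]: Standby electric pump stuck=not, Redundant case drain faulted=not → not all inputs occur → does not occur.
PTU path lost [OR]: Emergency return filter faulted=occurs, Standby system fails=not → at least one input occurs → occurs.
Left circuit down [OR]: PTU path lost=occurs, PTU trips=not → at least one input occurs → occurs.
Right circuit inoperative [AND]: C selector valve is down=occurs, Upper reservoir fails=occurs → all inputs occur → occurs.
System A lost [AND]: Accumulator is down=not, Right circuit inoperative=occurs → not all inputs occur → does not occur.
Aircraft hydraulic pressure lost [OR]: Left circuit down=occurs, System A lost=not → at least one input occurs → occurs.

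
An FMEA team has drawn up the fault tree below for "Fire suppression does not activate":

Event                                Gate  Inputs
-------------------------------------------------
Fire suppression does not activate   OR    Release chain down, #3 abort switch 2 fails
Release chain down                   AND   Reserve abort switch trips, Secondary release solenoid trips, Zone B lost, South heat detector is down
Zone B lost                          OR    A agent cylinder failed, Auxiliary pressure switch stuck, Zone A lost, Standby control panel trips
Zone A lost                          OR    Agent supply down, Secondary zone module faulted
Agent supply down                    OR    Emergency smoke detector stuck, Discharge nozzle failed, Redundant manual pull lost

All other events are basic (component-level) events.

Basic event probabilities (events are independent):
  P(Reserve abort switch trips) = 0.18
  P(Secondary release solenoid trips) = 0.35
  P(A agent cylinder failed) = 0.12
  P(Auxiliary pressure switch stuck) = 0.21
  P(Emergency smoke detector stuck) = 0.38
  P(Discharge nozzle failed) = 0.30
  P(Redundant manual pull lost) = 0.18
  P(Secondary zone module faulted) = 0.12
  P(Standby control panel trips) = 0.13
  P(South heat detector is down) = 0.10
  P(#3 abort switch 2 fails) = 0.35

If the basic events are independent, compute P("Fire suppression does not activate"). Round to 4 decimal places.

P(Agent supply down) [OR] = 1 − (1−0.38) × (1−0.30) × (1−0.18) = 0.644120
P(Zone A lost) [OR] = 1 − (1−0.644120) × (1−0.12) = 0.686826
P(Zone B lost) [OR] = 1 − (1−0.12) × (1−0.21) × (1−0.686826) × (1−0.13) = 0.810585
P(Release chain down) [AND] = 0.18 × 0.35 × 0.810585 × 0.10 = 0.005107
P(Fire suppression does not activate) [OR] = 1 − (1−0.005107) × (1−0.35) = 0.353320
Rounded to 4 decimal places: P(Fire suppression does not activate) ≈ 0.3533.

0.3533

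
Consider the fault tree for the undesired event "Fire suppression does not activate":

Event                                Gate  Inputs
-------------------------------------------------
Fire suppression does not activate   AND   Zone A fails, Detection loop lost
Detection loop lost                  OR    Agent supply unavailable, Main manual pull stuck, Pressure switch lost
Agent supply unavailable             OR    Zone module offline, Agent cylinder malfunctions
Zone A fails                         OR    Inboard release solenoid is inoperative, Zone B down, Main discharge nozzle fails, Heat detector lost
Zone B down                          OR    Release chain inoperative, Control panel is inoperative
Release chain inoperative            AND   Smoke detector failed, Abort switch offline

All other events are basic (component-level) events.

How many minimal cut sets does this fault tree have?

20

Release chain inoperative [AND]: one cut set from each child combined → 1 × 1 = 1 cut set(s).
Zone B down [OR]: union of children's cut sets → 2 cut set(s).
Zone A fails [OR]: union of children's cut sets → 5 cut set(s).
Agent supply unavailable [OR]: union of children's cut sets → 2 cut set(s).
Detection loop lost [OR]: union of children's cut sets → 4 cut set(s).
Fire suppression does not activate [AND]: one cut set from each child combined → 5 × 4 = 20 cut set(s).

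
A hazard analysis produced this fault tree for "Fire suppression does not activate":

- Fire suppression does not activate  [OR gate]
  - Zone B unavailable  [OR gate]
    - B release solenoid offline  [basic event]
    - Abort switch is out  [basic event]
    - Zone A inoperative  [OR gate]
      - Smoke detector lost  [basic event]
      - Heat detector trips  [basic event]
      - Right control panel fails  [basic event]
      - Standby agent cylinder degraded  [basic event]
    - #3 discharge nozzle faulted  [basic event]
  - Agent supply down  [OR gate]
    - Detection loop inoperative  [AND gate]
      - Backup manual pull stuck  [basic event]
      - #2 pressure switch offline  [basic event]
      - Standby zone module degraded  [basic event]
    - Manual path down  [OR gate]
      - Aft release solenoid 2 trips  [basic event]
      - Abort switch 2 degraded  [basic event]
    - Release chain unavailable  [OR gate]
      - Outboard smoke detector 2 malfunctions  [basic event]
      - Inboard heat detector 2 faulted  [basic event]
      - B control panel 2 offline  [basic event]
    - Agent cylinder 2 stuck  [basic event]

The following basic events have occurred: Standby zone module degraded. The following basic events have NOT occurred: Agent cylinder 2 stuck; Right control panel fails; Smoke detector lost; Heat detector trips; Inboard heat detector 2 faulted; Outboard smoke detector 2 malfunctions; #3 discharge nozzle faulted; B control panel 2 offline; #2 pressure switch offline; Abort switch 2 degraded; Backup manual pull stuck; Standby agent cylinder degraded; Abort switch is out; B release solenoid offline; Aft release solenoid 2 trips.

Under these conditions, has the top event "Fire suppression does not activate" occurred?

Zone A inoperative [OR]: Smoke detector lost=not, Heat detector trips=not, Right control panel fails=not, Standby agent cylinder degraded=not → no input occurs → does not occur.
Zone B unavailable [OR]: B release solenoid offline=not, Abort switch is out=not, Zone A inoperative=not, #3 discharge nozzle faulted=not → no input occurs → does not occur.
Detection loop inoperative [AND]: Backup manual pull stuck=not, #2 pressure switch offline=not, Standby zone module degraded=occurs → not all inputs occur → does not occur.
Manual path down [OR]: Aft release solenoid 2 trips=not, Abort switch 2 degraded=not → no input occurs → does not occur.
Release chain unavailable [OR]: Outboard smoke detector 2 malfunctions=not, Inboard heat detector 2 faulted=not, B control panel 2 offline=not → no input occurs → does not occur.
Agent supply down [OR]: Detection loop inoperative=not, Manual path down=not, Release chain unavailable=not, Agent cylinder 2 stuck=not → no input occurs → does not occur.
Fire suppression does not activate [OR]: Zone B unavailable=not, Agent supply down=not → no input occurs → does not occur.

No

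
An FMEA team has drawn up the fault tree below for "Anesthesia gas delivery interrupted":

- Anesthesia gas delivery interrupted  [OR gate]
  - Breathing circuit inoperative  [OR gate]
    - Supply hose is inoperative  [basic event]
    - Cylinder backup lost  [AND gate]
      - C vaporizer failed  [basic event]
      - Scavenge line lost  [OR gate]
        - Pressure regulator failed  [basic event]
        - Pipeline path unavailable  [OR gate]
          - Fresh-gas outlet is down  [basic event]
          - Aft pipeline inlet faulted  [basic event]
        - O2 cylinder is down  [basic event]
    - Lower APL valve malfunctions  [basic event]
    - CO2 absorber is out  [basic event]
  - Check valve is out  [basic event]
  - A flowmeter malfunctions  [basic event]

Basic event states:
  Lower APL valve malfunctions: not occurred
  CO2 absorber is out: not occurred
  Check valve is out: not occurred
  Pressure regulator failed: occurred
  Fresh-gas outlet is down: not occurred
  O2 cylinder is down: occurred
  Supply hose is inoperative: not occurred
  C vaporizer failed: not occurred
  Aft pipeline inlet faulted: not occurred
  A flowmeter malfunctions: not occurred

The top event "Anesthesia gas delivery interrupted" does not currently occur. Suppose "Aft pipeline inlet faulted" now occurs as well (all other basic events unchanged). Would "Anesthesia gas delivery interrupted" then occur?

Counterfactual: set "Aft pipeline inlet faulted" to occurred.
Pipeline path unavailable [OR]: Fresh-gas outlet is down=not, Aft pipeline inlet faulted=occurs → at least one input occurs → occurs.
Scavenge line lost [OR]: Pressure regulator failed=occurs, Pipeline path unavailable=occurs, O2 cylinder is down=occurs → at least one input occurs → occurs.
Cylinder backup lost [AND]: C vaporizer failed=not, Scavenge line lost=occurs → not all inputs occur → does not occur.
Breathing circuit inoperative [OR]: Supply hose is inoperative=not, Cylinder backup lost=not, Lower APL valve malfunctions=not, CO2 absorber is out=not → no input occurs → does not occur.
Anesthesia gas delivery interrupted [OR]: Breathing circuit inoperative=not, Check valve is out=not, A flowmeter malfunctions=not → no input occurs → does not occur.

No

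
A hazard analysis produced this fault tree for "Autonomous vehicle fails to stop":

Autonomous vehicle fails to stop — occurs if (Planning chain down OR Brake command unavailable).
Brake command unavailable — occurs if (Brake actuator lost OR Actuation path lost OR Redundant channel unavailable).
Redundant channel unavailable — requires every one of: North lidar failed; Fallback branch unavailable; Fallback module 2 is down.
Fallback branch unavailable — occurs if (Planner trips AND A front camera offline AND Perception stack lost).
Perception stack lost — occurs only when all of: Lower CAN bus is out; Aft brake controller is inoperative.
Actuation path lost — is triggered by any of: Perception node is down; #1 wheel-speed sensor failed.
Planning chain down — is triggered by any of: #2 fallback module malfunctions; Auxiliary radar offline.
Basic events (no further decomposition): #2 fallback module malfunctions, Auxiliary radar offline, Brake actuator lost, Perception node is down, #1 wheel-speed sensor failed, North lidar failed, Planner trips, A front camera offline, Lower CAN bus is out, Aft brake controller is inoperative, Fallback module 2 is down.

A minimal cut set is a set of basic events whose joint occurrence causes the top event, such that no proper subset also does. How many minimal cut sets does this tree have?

Planning chain down [OR]: union of children's cut sets → 2 cut set(s).
Actuation path lost [OR]: union of children's cut sets → 2 cut set(s).
Perception stack lost [AND]: one cut set from each child combined → 1 × 1 = 1 cut set(s).
Fallback branch unavailable [AND]: one cut set from each child combined → 1 × 1 × 1 = 1 cut set(s).
Redundant channel unavailable [AND]: one cut set from each child combined → 1 × 1 × 1 = 1 cut set(s).
Brake command unavailable [OR]: union of children's cut sets → 4 cut set(s).
Autonomous vehicle fails to stop [OR]: union of children's cut sets → 6 cut set(s).
Minimal cut sets: {#2 fallback module malfunctions}; {Auxiliary radar offline}; {Brake actuator lost}; {Perception node is down}; {#1 wheel-speed sensor failed}; {A front camera offline, Aft brake controller is inoperative, Fallback module 2 is down, Lower CAN bus is out, North lidar failed, Planner trips}.

6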